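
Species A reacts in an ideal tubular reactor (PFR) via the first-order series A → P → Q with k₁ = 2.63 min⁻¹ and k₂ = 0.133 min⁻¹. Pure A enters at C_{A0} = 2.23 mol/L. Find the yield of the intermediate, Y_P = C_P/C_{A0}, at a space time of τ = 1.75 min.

For first-order series with pure A initially, C_P(τ) = k₁C_{A0}/(k₂−k₁)·(e^(−k₁τ) − e^(−k₂τ)).
e^(−k₁τ) = e^(−2.63×1.75) = e^(−4.603) = 0.01003; e^(−k₂τ) = e^(−0.2328) = 0.7924.
C_P = 2.63×2.23/(0.133−2.63) × (0.01003−0.7924) = (-2.349)×(-0.7823) = 1.838 mol/L.
Y_P = C_P/C_{A0} = 1.838/2.23 = 0.824.

0.824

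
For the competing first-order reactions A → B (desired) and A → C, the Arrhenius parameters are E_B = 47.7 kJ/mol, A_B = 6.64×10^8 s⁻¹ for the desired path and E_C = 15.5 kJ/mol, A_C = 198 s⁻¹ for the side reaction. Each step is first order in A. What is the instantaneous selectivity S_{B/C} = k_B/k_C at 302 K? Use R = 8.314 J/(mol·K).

9.03

k_B/k_C = (A_B/A_C)·exp[−(E_B−E_C)/(RT)] = (A_B/A_C)·exp[(E_C−E_B)/(RT)].
(E_C−E_B)/(RT) = (15.5−47.7)×10³/(8.314×302) = -32200/2511 = -12.82.
k_B/k_C = (6.64×10^8/198)·exp(-12.82) = 3.354×10^6 × 2.694×10^-6 = 9.03.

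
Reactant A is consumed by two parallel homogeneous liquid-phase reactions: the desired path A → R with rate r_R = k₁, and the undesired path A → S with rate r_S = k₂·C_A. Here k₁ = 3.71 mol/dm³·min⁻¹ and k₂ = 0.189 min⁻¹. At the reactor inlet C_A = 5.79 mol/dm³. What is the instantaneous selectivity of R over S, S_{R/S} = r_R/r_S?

3.39

S_{R/S} = r_R/r_S = (k₁)/(k₂·C_A) = (k₁/k₂)·C_A⁻¹.
= (3.71) / (0.189×5.790) = 3.710/1.094 = 3.39.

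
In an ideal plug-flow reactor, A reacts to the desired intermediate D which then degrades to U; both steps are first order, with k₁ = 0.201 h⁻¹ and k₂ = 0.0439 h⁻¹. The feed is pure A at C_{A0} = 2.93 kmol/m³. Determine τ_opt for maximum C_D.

The intermediate peaks when r₁ = r₂, i.e. k₁e^(−k₁τ) = k₂e^(−k₂τ), giving τ_opt = ln(k₂/k₁)/(k₂−k₁).
= ln(0.0439/0.201)/(0.0439−0.201) = ln(0.2184)/-0.1571 = -1.521/-0.1571 = 9.68 h.

9.68 h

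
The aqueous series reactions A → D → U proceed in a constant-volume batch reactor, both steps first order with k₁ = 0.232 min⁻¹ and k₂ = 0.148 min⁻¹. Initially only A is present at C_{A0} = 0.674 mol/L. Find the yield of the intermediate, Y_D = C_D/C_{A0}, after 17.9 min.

Solving the coupled first-order balances gives C_D(t) = [k₁/(k₂−k₁)]·C_{A0}·(e^(−k₁t) − e^(−k₂t)).
e^(−k₁t) = e^(−0.232×17.9) = e^(−4.153) = 0.01572; e^(−k₂t) = e^(−2.649) = 0.07071.
C_D = 0.232×0.674/(0.148−0.232) × (0.01572−0.07071) = (-1.862)×(-0.05499) = 0.1024 mol/L.
Y_D = C_D/C_{A0} = 0.1024/0.674 = 0.152.

0.152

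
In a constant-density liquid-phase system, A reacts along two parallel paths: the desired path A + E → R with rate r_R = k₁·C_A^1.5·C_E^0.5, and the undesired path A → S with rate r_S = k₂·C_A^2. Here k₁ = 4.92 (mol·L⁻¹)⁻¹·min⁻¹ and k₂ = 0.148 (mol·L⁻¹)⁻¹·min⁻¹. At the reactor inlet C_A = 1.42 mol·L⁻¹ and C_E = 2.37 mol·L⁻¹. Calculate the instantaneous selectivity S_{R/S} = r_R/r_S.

S_{R/S} = r_R/r_S = (k₁·C_A^1.5·C_E^0.5)/(k₂·C_A^2) = (k₁/k₂)·C_A^-0.5·C_E^0.5.
= (4.92×1.420^1.5×2.370^0.5) / (0.148×1.420^2) = 12.82/0.2984 = 42.9.

42.9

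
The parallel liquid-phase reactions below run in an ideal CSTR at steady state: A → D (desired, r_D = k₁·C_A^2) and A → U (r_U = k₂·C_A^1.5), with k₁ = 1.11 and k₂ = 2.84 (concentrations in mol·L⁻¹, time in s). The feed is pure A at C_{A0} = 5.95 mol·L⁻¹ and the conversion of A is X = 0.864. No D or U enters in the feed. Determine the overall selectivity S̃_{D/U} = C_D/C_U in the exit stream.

Exit C_A = C_{A0}(1−X) = 5.95×0.136 = 0.8092 mol·L⁻¹.
In a CSTR the entire volume is at exit conditions, so r_D = 1.11×0.8092^2 = 0.7268 and r_U = 2.84×0.8092^1.5 = 2.067.
Overall selectivity = C_D/C_U = r_Dτ/(r_Uτ) = r_D/r_U = 0.352.

0.352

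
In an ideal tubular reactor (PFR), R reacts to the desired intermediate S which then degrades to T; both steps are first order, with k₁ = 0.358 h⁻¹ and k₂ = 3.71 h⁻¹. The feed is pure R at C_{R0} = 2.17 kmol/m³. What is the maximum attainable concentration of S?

Evaluating C_S at τ_opt = ln(k₂/k₁)/(k₂−k₁) gives C_{S,max}/C_{R0} = (k₁/k₂)^[k₂/(k₂−k₁)].
= (0.358/3.71)^(3.71/(3.71−0.358)) = (0.09650)^(1.107) = 0.07517.
C_{S,max} = 0.07517×2.17 = 0.163 kmol/m³.

0.163 kmol/m³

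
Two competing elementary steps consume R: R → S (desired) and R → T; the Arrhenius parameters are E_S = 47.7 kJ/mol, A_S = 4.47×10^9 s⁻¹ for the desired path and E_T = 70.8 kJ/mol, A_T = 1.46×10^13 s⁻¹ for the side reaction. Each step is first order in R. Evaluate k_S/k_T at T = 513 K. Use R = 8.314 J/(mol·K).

With equal orders, S_{S/T} = k_S/k_T = (A_S/A_T)·exp[(E_T−E_S)/(RT)].
(E_T−E_S)/(RT) = (70.8−47.7)×10³/(8.314×513) = 23100/4265 = 5.416.
k_S/k_T = (4.47×10^9/1.46×10^13)·exp(5.416) = 3.062×10^-4 × 225.0 = 0.0689.
Since E_S < E_T, lowering the temperature improves selectivity toward S.

0.0689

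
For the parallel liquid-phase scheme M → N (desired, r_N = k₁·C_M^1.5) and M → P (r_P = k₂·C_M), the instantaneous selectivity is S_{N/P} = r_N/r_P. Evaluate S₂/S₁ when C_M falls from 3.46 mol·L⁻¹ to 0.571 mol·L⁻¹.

S_{N/P} = (k₁/k₂)·C_M^0.5, so S₂/S₁ = (C_{M,2}/C_{M,1})^0.5.
= (0.571/3.46)^0.5 = (0.1650)^0.5 = 0.406.
Selectivity toward N falls as C_M falls — high-concentration operation is favoured.

0.406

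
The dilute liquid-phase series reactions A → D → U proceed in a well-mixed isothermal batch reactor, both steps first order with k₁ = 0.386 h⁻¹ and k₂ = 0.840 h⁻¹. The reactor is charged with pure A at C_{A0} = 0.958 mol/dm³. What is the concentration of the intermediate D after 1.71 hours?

For first-order series with pure A initially, C_D(t) = k₁C_{A0}/(k₂−k₁)·(e^(−k₁t) − e^(−k₂t)).
e^(−k₁t) = e^(−0.386×1.71) = e^(−0.6601) = 0.5168; e^(−k₂t) = e^(−1.436) = 0.2378.
C_D = 0.386×0.958/(0.840−0.386) × (0.5168−0.2378) = 0.8145×0.2790 = 0.2273 mol/dm³.

0.227 mol/dm³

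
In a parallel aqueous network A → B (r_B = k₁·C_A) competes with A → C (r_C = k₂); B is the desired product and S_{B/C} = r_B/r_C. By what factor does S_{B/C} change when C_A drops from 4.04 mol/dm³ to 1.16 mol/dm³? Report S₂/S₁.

S_{B/C} = (k₁/k₂)·C_A, so S₂/S₁ = (C_{A,2}/C_{A,1}).
= 1.16/4.04 = 0.287.
Selectivity toward B falls as C_A falls — high-concentration operation is favoured.

0.287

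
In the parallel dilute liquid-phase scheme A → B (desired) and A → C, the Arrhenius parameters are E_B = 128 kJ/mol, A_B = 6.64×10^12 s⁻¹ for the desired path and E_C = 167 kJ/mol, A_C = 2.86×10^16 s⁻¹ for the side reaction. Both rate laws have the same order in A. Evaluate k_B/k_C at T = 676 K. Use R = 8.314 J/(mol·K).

k_B/k_C = (A_B/A_C)·exp[−(E_B−E_C)/(RT)] = (A_B/A_C)·exp[(E_C−E_B)/(RT)].
(E_C−E_B)/(RT) = (167−128)×10³/(8.314×676) = 39000/5620 = 6.939.
k_B/k_C = (6.64×10^12/2.86×10^16)·exp(6.939) = 2.322×10^-4 × 1032 = 0.240.
Since E_B < E_C, lowering the temperature improves selectivity toward B.

0.240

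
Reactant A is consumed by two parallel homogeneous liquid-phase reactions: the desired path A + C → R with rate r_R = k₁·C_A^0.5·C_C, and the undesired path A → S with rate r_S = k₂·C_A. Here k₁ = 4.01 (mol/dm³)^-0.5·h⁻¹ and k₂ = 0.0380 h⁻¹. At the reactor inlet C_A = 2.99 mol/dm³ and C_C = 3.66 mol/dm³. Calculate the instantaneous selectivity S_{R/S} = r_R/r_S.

223

S_{R/S} = r_R/r_S = (k₁·C_A^0.5·C_C)/(k₂·C_A) = (k₁/k₂)·C_A^-0.5·C_C.
= (4.01×2.990^0.5×3.660) / (0.0380×2.990) = 25.38/0.1136 = 223.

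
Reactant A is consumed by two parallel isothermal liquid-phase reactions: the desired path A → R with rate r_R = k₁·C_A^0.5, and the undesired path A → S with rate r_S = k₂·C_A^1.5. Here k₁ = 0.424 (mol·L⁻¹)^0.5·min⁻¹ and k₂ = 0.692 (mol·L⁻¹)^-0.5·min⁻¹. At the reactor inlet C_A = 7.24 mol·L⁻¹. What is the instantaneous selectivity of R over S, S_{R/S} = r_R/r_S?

0.0846

S_{R/S} = r_R/r_S = (k₁·C_A^0.5)/(k₂·C_A^1.5) = (k₁/k₂)·C_A⁻¹.
= (0.424×7.240^0.5) / (0.692×7.240^1.5) = 1.141/13.48 = 0.0846.
The undesired path is higher order in A, so low C_A (CSTR or dilute feed) favours R.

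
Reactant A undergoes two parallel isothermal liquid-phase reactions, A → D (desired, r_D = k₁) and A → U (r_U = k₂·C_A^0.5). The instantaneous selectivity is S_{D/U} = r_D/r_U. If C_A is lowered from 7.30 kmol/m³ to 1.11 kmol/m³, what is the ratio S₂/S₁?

S_{D/U} = (k₁/k₂)·C_A^-0.5, so S₂/S₁ = (C_{A,2}/C_{A,1})^-0.5.
= (1.11/7.30)^(-0.5) = (0.1521)^(-0.5) = 2.56.
Selectivity toward D rises as C_A falls — low-concentration operation is favoured.

2.56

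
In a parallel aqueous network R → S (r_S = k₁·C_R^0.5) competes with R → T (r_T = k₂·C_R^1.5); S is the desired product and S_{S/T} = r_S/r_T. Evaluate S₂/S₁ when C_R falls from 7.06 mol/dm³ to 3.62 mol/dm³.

1.95

S_{S/T} = (k₁/k₂)·C_R⁻¹, so S₂/S₁ = (C_{R,2}/C_{R,1})⁻¹.
= 7.06/3.62 = 1.95.
Selectivity toward S rises as C_R falls — low-concentration operation is favoured.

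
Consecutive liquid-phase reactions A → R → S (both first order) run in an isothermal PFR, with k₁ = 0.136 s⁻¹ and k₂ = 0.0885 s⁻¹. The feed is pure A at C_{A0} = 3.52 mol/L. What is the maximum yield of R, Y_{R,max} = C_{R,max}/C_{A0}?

At the optimum, C_{R,max}/C_{A0} = (k₁/k₂)^[k₂/(k₂−k₁)].
= (0.136/0.0885)^(0.0885/(0.0885−0.136)) = (1.537)^(-1.863) = 0.4491.

0.449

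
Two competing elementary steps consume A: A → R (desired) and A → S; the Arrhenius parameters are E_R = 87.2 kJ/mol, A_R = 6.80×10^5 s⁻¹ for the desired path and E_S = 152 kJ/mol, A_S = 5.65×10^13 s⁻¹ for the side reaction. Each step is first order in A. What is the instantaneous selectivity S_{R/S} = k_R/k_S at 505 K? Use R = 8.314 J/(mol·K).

With equal orders, S_{R/S} = k_R/k_S = (A_R/A_S)·exp[(E_S−E_R)/(RT)].
(E_S−E_R)/(RT) = (152−87.2)×10³/(8.314×505) = 64800/4199 = 15.43.
k_R/k_S = (6.80×10^5/5.65×10^13)·exp(15.43) = 1.204×10^-8 × 5.045×10^6 = 0.0607.
Since E_R < E_S, lowering the temperature improves selectivity toward R.

0.0607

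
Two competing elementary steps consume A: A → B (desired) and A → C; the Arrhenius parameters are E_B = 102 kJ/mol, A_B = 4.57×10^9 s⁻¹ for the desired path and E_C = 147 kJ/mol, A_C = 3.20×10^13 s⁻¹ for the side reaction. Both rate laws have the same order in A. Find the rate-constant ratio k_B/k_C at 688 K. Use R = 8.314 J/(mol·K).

0.373

k_B/k_C = (A_B/A_C)·exp[−(E_B−E_C)/(RT)] = (A_B/A_C)·exp[(E_C−E_B)/(RT)].
(E_C−E_B)/(RT) = (147−102)×10³/(8.314×688) = 45000/5720 = 7.867.
k_B/k_C = (4.57×10^9/3.20×10^13)·exp(7.867) = 1.428×10^-4 × 2610 = 0.373.
Since E_B < E_C, lowering the temperature improves selectivity toward B.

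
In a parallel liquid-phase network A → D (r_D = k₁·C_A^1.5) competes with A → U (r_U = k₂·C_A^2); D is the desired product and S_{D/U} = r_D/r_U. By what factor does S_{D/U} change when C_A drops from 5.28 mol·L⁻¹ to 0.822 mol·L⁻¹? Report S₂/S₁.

S_{D/U} = (k₁/k₂)·C_A^-0.5, so S₂/S₁ = (C_{A,2}/C_{A,1})^-0.5.
= (0.822/5.28)^(-0.5) = (0.1557)^(-0.5) = 2.53.

2.53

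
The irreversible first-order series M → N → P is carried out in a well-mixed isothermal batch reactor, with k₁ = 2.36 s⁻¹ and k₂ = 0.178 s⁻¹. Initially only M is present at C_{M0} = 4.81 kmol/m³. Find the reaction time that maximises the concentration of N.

1.18 s

Setting dC_N/dt = 0 gives t_opt = ln(k₂/k₁)/(k₂−k₁).
= ln(0.178/2.36)/(0.178−2.36) = ln(0.07542)/-2.182 = -2.585/-2.182 = 1.18 s.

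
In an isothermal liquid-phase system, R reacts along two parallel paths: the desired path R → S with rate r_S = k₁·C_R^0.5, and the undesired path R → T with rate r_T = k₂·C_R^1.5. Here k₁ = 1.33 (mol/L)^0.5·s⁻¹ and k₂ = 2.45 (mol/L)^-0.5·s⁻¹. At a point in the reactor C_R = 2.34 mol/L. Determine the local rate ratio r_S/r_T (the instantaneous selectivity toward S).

0.232

S_{S/T} = r_S/r_T = (k₁·C_R^0.5)/(k₂·C_R^1.5) = (k₁/k₂)·C_R⁻¹.
= (1.33×2.340^0.5) / (2.45×2.340^1.5) = 2.035/8.770 = 0.232.
The undesired path is higher order in R, so low C_R (CSTR or dilute feed) favours S.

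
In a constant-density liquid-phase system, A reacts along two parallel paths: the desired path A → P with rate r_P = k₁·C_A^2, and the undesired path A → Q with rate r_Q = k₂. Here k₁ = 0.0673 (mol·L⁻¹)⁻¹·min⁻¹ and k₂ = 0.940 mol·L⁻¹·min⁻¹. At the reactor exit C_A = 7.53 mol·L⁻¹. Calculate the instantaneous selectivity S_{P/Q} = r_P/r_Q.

S_{P/Q} = r_P/r_Q = (k₁·C_A^2)/(k₂) = (k₁/k₂)·C_A^2.
= (0.0673×7.530^2) / (0.940) = 3.816/0.9400 = 4.06.

4.06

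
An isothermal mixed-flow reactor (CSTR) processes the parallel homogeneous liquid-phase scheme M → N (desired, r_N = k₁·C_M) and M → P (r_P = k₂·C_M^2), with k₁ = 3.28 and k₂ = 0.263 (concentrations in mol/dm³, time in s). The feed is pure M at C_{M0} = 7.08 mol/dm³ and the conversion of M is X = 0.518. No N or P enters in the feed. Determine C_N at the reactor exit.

Exit C_M = C_{M0}(1−X) = 7.08×0.482 = 3.413 mol/dm³.
Rates in a CSTR are evaluated at the outlet concentration: r_N = 3.28×3.413 = 11.19, r_P = 0.263×3.413^2 = 3.063.
Fraction of consumed M going to N: r_N/(r_N+r_P) = 0.7852.
C_N = 0.7852·C_{M0}·X = 0.7852×7.08×0.518 = 2.88 mol/dm³.

2.88 mol/dm³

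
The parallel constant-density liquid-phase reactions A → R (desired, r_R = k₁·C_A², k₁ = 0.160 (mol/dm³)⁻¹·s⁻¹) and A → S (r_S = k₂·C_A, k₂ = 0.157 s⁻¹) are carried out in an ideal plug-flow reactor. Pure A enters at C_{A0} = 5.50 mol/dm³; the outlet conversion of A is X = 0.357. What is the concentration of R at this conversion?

1.61 mol/dm³

C_A = C_{A0}(1−X) = 3.537 mol/dm³.
Along a PFR/batch, dC_S/dC_A = −r_S/(r_R+r_S) = −k₂/(k₂+k₁·C_A).
Integrating from C_{A0} to C_A: C_S = (0.157/0.160)·ln[(0.157+0.160·5.50)/(0.157+0.160·3.54)] = 0.9812·ln(1.037/0.7228) = 0.3541 mol/dm³.
Then C_R = (C_{A0}−C_A) − C_S = 1.963 − 0.3541 = 1.609 mol/dm³.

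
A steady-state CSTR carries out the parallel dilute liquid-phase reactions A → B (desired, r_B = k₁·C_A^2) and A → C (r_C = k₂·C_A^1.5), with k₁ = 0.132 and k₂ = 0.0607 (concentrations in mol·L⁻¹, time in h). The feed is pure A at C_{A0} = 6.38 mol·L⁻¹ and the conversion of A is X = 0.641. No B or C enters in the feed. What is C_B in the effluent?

3.14 mol·L⁻¹

Exit C_A = C_{A0}(1−X) = 6.38×0.359 = 2.290 mol·L⁻¹.
Rates in a CSTR are evaluated at the outlet concentration: r_B = 0.132×2.290^2 = 0.6925, r_C = 0.0607×2.290^1.5 = 0.2104.
Fraction of consumed A going to B: r_B/(r_B+r_C) = 0.7670.
C_B = 0.7670·C_{A0}·X = 0.7670×6.38×0.641 = 3.14 mol·L⁻¹.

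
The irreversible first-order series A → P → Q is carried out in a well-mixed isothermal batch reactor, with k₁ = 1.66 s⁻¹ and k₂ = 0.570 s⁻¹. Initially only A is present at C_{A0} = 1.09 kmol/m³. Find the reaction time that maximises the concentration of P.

0.981 s

Setting dC_P/dt = 0 gives t_opt = ln(k₂/k₁)/(k₂−k₁).
= ln(0.570/1.66)/(0.570−1.66) = ln(0.3434)/-1.090 = -1.069/-1.090 = 0.981 s.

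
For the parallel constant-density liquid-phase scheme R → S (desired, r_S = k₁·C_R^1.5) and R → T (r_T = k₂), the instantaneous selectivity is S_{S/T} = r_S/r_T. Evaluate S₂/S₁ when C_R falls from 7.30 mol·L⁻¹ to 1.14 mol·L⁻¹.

S_{S/T} = (k₁/k₂)·C_R^1.5, so S₂/S₁ = (C_{R,2}/C_{R,1})^1.5.
= (1.14/7.30)^1.5 = (0.1562)^1.5 = 0.0617.

0.0617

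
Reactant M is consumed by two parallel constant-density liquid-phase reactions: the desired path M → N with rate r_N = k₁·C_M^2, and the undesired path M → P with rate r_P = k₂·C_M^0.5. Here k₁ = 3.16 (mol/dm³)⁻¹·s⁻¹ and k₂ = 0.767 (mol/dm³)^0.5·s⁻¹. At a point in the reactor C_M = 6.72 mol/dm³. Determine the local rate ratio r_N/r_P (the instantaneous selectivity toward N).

S_{N/P} = r_N/r_P = (k₁·C_M^2)/(k₂·C_M^0.5) = (k₁/k₂)·C_M^1.5.
= (3.16×6.720^2) / (0.767×6.720^0.5) = 142.7/1.988 = 71.8.

71.8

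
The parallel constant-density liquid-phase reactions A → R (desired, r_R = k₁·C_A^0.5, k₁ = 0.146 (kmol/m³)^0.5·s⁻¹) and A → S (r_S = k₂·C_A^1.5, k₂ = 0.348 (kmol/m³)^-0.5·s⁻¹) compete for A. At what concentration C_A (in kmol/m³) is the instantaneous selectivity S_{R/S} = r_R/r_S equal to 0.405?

S_{R/S} = (k₁/k₂)·C_A⁻¹ ⇒ C_A = (S·k₂/k₁)^(-1).
= (0.405×0.348/0.146)^(-1) = (0.9653)^(-1) = 1.04 kmol/m³.

1.04 kmol/m³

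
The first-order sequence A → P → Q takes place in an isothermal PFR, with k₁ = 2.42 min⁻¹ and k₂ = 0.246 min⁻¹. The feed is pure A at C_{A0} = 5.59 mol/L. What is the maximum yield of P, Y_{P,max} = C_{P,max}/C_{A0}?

Evaluating C_P at τ_opt = ln(k₂/k₁)/(k₂−k₁) gives C_{P,max}/C_{A0} = (k₁/k₂)^[k₂/(k₂−k₁)].
= (2.42/0.246)^(0.246/(0.246−2.42)) = (9.837)^(-0.1132) = 0.7721.

0.772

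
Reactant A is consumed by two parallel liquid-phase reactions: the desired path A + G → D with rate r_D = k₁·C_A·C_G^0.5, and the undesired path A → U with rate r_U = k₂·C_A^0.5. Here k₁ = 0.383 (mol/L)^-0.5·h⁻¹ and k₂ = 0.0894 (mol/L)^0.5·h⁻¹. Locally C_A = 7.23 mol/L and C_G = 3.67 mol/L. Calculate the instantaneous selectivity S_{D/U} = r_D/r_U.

22.1

S_{D/U} = r_D/r_U = (k₁·C_A·C_G^0.5)/(k₂·C_A^0.5) = (k₁/k₂)·C_A^0.5·C_G^0.5.
= (0.383×7.230×3.670^0.5) / (0.0894×7.230^0.5) = 5.305/0.2404 = 22.1.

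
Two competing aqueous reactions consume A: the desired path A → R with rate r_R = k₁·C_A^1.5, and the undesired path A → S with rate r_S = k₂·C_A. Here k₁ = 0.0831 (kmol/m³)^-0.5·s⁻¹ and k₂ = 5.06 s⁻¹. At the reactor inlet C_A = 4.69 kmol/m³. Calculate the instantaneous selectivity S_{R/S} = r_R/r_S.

0.0356

S_{R/S} = r_R/r_S = (k₁·C_A^1.5)/(k₂·C_A) = (k₁/k₂)·C_A^0.5.
= (0.0831×4.690^1.5) / (5.06×4.690) = 0.8440/23.73 = 0.0356.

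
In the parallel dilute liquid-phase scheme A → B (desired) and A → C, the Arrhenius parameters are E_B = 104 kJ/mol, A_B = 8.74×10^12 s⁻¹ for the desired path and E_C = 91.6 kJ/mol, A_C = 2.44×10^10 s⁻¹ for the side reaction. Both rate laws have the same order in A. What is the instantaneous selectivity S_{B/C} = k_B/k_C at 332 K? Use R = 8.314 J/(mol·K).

4.01

With equal orders, S_{B/C} = k_B/k_C = (A_B/A_C)·exp[(E_C−E_B)/(RT)].
(E_C−E_B)/(RT) = (91.6−104)×10³/(8.314×332) = -12400/2760 = -4.492.
k_B/k_C = (8.74×10^12/2.44×10^10)·exp(-4.492) = 358.2 × 0.01119 = 4.01.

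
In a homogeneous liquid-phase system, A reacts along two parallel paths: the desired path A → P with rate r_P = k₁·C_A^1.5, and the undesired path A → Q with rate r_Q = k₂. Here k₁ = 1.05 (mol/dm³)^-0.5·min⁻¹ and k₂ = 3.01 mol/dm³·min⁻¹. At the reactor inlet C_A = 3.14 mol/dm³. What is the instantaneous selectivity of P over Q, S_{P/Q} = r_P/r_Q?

S_{P/Q} = r_P/r_Q = (k₁·C_A^1.5)/(k₂) = (k₁/k₂)·C_A^1.5.
= (1.05×3.140^1.5) / (3.01) = 5.842/3.010 = 1.94.
Since the desired path is higher order in A, keeping C_A high (PFR or concentrated feed) favours P.

1.94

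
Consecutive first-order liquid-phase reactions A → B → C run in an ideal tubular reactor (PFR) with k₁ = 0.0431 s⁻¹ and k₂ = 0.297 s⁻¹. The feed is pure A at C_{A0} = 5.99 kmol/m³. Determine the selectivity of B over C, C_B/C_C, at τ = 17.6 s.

0.173

For first-order series with pure A initially, C_B(τ) = k₁C_{A0}/(k₂−k₁)·(e^(−k₁τ) − e^(−k₂τ)).
e^(−k₁τ) = e^(−0.0431×17.6) = e^(−0.7586) = 0.4683; e^(−k₂τ) = e^(−5.227) = 0.005369.
C_B = 0.0431×5.99/(0.297−0.0431) × (0.4683−0.005369) = 1.017×0.4630 = 0.4708 kmol/m³.
C_A = C_{A0}e^(−k₁τ) = 2.805 kmol/m³, so C_C = C_{A0}−C_A−C_B = 2.714 kmol/m³; C_B/C_C = 0.173.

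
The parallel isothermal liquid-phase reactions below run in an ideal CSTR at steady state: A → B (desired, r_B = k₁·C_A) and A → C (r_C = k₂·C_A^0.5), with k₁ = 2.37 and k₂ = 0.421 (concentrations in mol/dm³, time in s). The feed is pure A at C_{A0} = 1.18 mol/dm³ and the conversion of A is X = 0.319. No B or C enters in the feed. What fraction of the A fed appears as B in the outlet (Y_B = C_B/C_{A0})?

0.266

Exit C_A = C_{A0}(1−X) = 1.18×0.681 = 0.8036 mol/dm³.
Rates in a CSTR are evaluated at the outlet concentration: r_B = 2.37×0.8036 = 1.904, r_C = 0.421×0.8036^0.5 = 0.3774.
Fraction of consumed A going to B: r_B/(r_B+r_C) = 0.8346.
C_B = 0.8346·C_{A0}·X = 0.8346×1.18×0.319 = 0.314 mol/dm³; Y_B = C_B/C_{A0} = 0.266.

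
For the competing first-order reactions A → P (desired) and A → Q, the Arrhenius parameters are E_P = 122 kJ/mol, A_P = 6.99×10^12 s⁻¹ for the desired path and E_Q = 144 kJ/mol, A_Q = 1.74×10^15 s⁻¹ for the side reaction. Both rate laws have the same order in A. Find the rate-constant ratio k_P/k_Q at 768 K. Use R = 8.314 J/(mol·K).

Since both paths have the same order in A, the concentration cancels and S_{P/Q} = k_P/k_Q = (A_P/A_Q)·exp[(E_Q−E_P)/(RT)].
(E_Q−E_P)/(RT) = (144−122)×10³/(8.314×768) = 22000/6385 = 3.445.
k_P/k_Q = (6.99×10^12/1.74×10^15)·exp(3.445) = 0.004017 × 31.36 = 0.126.
Since E_P < E_Q, lowering the temperature improves selectivity toward P.

0.126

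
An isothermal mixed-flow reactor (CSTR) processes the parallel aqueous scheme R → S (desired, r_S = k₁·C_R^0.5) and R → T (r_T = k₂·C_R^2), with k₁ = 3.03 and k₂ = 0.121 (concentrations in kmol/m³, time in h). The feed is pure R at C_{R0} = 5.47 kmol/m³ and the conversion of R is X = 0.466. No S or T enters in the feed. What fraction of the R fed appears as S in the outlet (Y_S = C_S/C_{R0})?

Exit C_R = C_{R0}(1−X) = 5.47×0.534 = 2.921 kmol/m³.
In a CSTR the entire volume is at exit conditions, so r_S = 3.03×2.921^0.5 = 5.179 and r_T = 0.121×2.921^2 = 1.032.
Fraction of consumed R going to S: r_S/(r_S+r_T) = 0.8338.
C_S = 0.8338·C_{R0}·X = 0.8338×5.47×0.466 = 2.13 kmol/m³; Y_S = C_S/C_{R0} = 0.389.

0.389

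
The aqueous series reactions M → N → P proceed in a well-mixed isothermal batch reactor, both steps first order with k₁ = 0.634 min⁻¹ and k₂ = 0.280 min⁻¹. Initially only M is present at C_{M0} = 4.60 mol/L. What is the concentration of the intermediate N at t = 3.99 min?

2.04 mol/L

Solving the coupled first-order balances gives C_N(t) = [k₁/(k₂−k₁)]·C_{M0}·(e^(−k₁t) − e^(−k₂t)).
e^(−k₁t) = e^(−0.634×3.99) = e^(−2.530) = 0.07969; e^(−k₂t) = e^(−1.117) = 0.3272.
C_N = 0.634×4.60/(0.280−0.634) × (0.07969−0.3272) = (-8.238)×(-0.2475) = 2.039 mol/L.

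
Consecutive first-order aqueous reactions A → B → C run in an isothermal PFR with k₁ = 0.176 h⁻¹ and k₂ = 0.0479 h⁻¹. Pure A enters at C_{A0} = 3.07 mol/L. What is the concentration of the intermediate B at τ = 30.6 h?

Solving the coupled first-order balances gives C_B(τ) = [k₁/(k₂−k₁)]·C_{A0}·(e^(−k₁τ) − e^(−k₂τ)).
e^(−k₁τ) = e^(−0.176×30.6) = e^(−5.386) = 0.004582; e^(−k₂τ) = e^(−1.466) = 0.2309.
C_B = 0.176×3.07/(0.0479−0.176) × (0.004582−0.2309) = (-4.218)×(-0.2263) = 0.9546 mol/L.

0.955 mol/L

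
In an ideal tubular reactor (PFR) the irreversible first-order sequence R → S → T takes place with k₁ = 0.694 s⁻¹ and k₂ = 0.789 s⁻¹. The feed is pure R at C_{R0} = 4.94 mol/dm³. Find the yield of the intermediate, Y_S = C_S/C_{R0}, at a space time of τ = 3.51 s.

For first-order series with pure R initially, C_S(τ) = k₁C_{R0}/(k₂−k₁)·(e^(−k₁τ) − e^(−k₂τ)).
e^(−k₁τ) = e^(−0.694×3.51) = e^(−2.436) = 0.08752; e^(−k₂τ) = e^(−2.769) = 0.06270.
C_S = 0.694×4.94/(0.789−0.694) × (0.08752−0.06270) = 36.09×0.02482 = 0.8955 mol/dm³.
Y_S = C_S/C_{R0} = 0.8955/4.94 = 0.181.

0.181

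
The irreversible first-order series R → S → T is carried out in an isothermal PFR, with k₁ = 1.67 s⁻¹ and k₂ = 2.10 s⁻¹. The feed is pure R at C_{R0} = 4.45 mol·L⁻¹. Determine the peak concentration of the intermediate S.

Evaluating C_S at τ_opt = ln(k₂/k₁)/(k₂−k₁) gives C_{S,max}/C_{R0} = (k₁/k₂)^[k₂/(k₂−k₁)].
= (1.67/2.10)^(2.10/(2.10−1.67)) = (0.7952)^(4.884) = 0.3266.
C_{S,max} = 0.3266×4.45 = 1.45 mol·L⁻¹.

1.45 mol·L⁻¹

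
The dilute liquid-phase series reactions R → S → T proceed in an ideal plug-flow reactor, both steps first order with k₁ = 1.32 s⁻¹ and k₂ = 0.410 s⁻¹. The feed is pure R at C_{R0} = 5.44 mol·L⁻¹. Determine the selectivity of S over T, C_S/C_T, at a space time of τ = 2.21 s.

1.16

For first-order series with pure R initially, C_S(τ) = k₁C_{R0}/(k₂−k₁)·(e^(−k₁τ) − e^(−k₂τ)).
e^(−k₁τ) = e^(−1.32×2.21) = e^(−2.917) = 0.05408; e^(−k₂τ) = e^(−0.9061) = 0.4041.
C_S = 1.32×5.44/(0.410−1.32) × (0.05408−0.4041) = (-7.891)×(-0.3500) = 2.762 mol·L⁻¹.
C_R = C_{R0}e^(−k₁τ) = 0.2942 mol·L⁻¹, so C_T = C_{R0}−C_R−C_S = 2.384 mol·L⁻¹; C_S/C_T = 1.16.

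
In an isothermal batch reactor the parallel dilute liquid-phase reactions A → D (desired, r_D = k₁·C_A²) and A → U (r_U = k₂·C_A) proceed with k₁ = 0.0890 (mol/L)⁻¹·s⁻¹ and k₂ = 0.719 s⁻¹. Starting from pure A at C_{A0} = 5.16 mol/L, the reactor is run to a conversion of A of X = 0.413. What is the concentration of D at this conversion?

0.713 mol/L

C_A = C_{A0}(1−X) = 3.029 mol/L.
Along a PFR/batch, dC_U/dC_A = −r_U/(r_D+r_U) = −k₂/(k₂+k₁·C_A).
Integrating from C_{A0} to C_A: C_U = (0.719/0.0890)·ln[(0.719+0.0890·5.16)/(0.719+0.0890·3.03)] = 8.079·ln(1.178/0.9886) = 1.418 mol/L.
Then C_D = (C_{A0}−C_A) − C_U = 2.131 − 1.418 = 0.7132 mol/L.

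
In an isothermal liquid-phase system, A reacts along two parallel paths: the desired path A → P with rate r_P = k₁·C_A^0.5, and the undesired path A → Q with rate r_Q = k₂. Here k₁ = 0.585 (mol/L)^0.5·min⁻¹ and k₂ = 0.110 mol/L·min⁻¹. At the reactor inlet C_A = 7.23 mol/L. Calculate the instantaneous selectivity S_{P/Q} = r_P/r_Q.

14.3

S_{P/Q} = r_P/r_Q = (k₁·C_A^0.5)/(k₂) = (k₁/k₂)·C_A^0.5.
= (0.585×7.230^0.5) / (0.110) = 1.573/0.1100 = 14.3.
Since the desired path is higher order in A, keeping C_A high (PFR or concentrated feed) favours P.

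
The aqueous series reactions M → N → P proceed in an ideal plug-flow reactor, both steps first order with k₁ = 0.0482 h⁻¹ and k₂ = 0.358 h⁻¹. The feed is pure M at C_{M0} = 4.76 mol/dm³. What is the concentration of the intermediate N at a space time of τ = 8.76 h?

For first-order series with pure M initially, C_N(τ) = k₁C_{M0}/(k₂−k₁)·(e^(−k₁τ) − e^(−k₂τ)).
e^(−k₁τ) = e^(−0.0482×8.76) = e^(−0.4222) = 0.6556; e^(−k₂τ) = e^(−3.136) = 0.04345.
C_N = 0.0482×4.76/(0.358−0.0482) × (0.6556−0.04345) = 0.7406×0.6121 = 0.4533 mol/dm³.

0.453 mol/dm³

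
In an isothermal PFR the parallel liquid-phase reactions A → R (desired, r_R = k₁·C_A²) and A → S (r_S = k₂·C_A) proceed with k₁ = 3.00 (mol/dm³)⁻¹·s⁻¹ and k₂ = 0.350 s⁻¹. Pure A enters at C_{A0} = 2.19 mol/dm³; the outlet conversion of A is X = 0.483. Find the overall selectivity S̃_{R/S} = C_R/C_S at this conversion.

C_A = C_{A0}(1−X) = 1.132 mol/dm³.
Along a PFR/batch, dC_S/dC_A = −r_S/(r_R+r_S) = −k₂/(k₂+k₁·C_A).
Integrating from C_{A0} to C_A: C_S = (0.350/3.00)·ln[(0.350+3.00·2.19)/(0.350+3.00·1.13)] = 0.1167·ln(6.920/3.747) = 0.07158 mol/dm³.
Then C_R = (C_{A0}−C_A) − C_S = 1.058 − 0.07158 = 0.9862 mol/dm³.
S̃_{R/S} = C_R/C_S = 0.9862/0.07158 = 13.8.

13.8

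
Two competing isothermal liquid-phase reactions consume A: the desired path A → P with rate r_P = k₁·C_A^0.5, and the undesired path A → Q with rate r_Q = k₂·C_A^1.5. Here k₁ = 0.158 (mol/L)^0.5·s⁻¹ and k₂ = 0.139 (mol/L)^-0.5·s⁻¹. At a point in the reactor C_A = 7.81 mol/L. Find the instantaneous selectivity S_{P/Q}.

0.146

S_{P/Q} = r_P/r_Q = (k₁·C_A^0.5)/(k₂·C_A^1.5) = (k₁/k₂)·C_A⁻¹.
= (0.158×7.810^0.5) / (0.139×7.810^1.5) = 0.4416/3.034 = 0.146.
The undesired path is higher order in A, so low C_A (CSTR or dilute feed) favours P.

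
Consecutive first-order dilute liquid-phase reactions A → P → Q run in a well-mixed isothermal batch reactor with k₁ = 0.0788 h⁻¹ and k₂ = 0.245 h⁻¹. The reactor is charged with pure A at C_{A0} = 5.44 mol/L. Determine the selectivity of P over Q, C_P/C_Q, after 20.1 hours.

The intermediate concentration in a first-order A→B→C sequence is C_P = k₁C_{A0}(e^(−k₁t) − e^(−k₂t))/(k₂−k₁).
e^(−k₁t) = e^(−0.0788×20.1) = e^(−1.584) = 0.2052; e^(−k₂t) = e^(−4.925) = 0.007266.
C_P = 0.0788×5.44/(0.245−0.0788) × (0.2052−0.007266) = 2.579×0.1979 = 0.5105 mol/L.
C_A = C_{A0}e^(−k₁t) = 1.116 mol/L, so C_Q = C_{A0}−C_A−C_P = 3.813 mol/L; C_P/C_Q = 0.134.

0.134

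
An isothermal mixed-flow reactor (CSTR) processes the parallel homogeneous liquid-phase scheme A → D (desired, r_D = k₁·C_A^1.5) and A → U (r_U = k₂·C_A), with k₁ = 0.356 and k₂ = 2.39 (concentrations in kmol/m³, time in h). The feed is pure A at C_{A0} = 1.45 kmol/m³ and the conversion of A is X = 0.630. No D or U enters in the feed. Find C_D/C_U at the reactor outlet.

0.109

Exit C_A = C_{A0}(1−X) = 1.45×0.370 = 0.5365 kmol/m³.
In a CSTR the entire volume is at exit conditions, so r_D = 0.356×0.5365^1.5 = 0.1399 and r_U = 2.39×0.5365 = 1.282.
Overall selectivity = C_D/C_U = r_Dτ/(r_Uτ) = r_D/r_U = 0.109.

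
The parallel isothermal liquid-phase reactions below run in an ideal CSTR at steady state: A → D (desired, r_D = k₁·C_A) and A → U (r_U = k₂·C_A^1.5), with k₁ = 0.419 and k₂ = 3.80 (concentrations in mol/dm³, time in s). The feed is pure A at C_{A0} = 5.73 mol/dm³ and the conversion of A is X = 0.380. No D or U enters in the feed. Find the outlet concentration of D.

Exit C_A = C_{A0}(1−X) = 5.73×0.620 = 3.553 mol/dm³.
In a CSTR the entire volume is at exit conditions, so r_D = 0.419×3.553 = 1.489 and r_U = 3.80×3.553^1.5 = 25.45.
Fraction of consumed A going to D: r_D/(r_D+r_U) = 0.05527.
C_D = 0.05527·C_{A0}·X = 0.05527×5.73×0.380 = 0.120 mol/dm³.

0.120 mol/dm³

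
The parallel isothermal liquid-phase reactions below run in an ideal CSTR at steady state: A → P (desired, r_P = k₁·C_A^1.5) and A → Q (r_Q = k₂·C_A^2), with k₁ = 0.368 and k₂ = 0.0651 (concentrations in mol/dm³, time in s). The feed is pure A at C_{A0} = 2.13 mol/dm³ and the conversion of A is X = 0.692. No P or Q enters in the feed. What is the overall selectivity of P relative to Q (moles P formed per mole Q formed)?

Exit C_A = C_{A0}(1−X) = 2.13×0.308 = 0.6560 mol/dm³.
Rates in a CSTR are evaluated at the outlet concentration: r_P = 0.368×0.6560^1.5 = 0.1955, r_Q = 0.0651×0.6560^2 = 0.02802.
Overall selectivity = C_P/C_Q = r_Pτ/(r_Qτ) = r_P/r_Q = 6.98.

6.98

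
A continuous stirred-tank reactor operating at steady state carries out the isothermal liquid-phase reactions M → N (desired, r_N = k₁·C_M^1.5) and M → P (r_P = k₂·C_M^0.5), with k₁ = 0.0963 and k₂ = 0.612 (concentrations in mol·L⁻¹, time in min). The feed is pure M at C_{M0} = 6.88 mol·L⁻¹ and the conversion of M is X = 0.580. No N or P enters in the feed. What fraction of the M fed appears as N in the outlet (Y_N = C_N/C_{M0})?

Exit C_M = C_{M0}(1−X) = 6.88×0.420 = 2.890 mol·L⁻¹.
In a CSTR the entire volume is at exit conditions, so r_N = 0.0963×2.890^1.5 = 0.4730 and r_P = 0.612×2.890^0.5 = 1.040.
Fraction of consumed M going to N: r_N/(r_N+r_P) = 0.3126.
C_N = 0.3126·C_{M0}·X = 0.3126×6.88×0.580 = 1.25 mol·L⁻¹; Y_N = C_N/C_{M0} = 0.181.

0.181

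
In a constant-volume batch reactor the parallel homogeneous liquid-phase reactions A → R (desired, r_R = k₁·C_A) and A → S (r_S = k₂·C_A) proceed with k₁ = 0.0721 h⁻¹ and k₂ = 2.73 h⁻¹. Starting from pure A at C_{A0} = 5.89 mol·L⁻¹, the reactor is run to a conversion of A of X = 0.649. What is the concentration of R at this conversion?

C_A = C_{A0}(1−X) = 2.067 mol·L⁻¹.
Both paths are first order in A, so the instantaneous fraction to R is constant: dC_R/d(−C_A) = k₁/(k₁+k₂) = 0.02573.
C_R = 0.02573·(C_{A0}−C_A) = 0.02573×3.823 = 0.0984 mol·L⁻¹.

0.0984 mol·L⁻¹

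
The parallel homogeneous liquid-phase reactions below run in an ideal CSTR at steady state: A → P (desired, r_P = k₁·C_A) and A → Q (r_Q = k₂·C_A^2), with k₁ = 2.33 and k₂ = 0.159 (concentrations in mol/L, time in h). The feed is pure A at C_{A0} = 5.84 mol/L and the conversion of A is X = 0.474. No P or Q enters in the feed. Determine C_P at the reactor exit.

2.29 mol/L

Exit C_A = C_{A0}(1−X) = 5.84×0.526 = 3.072 mol/L.
In a CSTR the entire volume is at exit conditions, so r_P = 2.33×3.072 = 7.157 and r_Q = 0.159×3.072^2 = 1.500.
Fraction of consumed A going to P: r_P/(r_P+r_Q) = 0.8267.
C_P = 0.8267·C_{A0}·X = 0.8267×5.84×0.474 = 2.29 mol/L.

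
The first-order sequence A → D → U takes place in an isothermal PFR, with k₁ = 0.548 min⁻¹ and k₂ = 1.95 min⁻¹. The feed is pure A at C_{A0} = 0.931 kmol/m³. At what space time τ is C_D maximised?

0.905 min

Setting dC_D/dτ = 0 gives τ_opt = ln(k₂/k₁)/(k₂−k₁).
= ln(1.95/0.548)/(1.95−0.548) = ln(3.558)/1.402 = 1.269/1.402 = 0.905 min.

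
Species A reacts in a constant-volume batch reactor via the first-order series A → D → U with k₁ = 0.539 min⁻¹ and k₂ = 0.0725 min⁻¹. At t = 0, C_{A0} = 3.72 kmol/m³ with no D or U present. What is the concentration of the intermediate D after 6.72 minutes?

For first-order series with pure A initially, C_D(t) = k₁C_{A0}/(k₂−k₁)·(e^(−k₁t) − e^(−k₂t)).
e^(−k₁t) = e^(−0.539×6.72) = e^(−3.622) = 0.02673; e^(−k₂t) = e^(−0.4872) = 0.6143.
C_D = 0.539×3.72/(0.0725−0.539) × (0.02673−0.6143) = (-4.298)×(-0.5876) = 2.526 kmol/m³.

2.53 kmol/m³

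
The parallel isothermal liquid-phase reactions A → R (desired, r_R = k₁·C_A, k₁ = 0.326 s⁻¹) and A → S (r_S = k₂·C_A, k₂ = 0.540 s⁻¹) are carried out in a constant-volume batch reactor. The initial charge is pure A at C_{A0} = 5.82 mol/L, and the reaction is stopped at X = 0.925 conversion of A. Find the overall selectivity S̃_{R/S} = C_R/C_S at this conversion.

0.604

C_A = C_{A0}(1−X) = 0.4365 mol/L.
Both paths are first order in A, so the instantaneous fraction to R is constant: dC_R/d(−C_A) = k₁/(k₁+k₂) = 0.3764.
C_R = 0.3764·(C_{A0}−C_A) = 0.3764×5.384 = 2.03 mol/L.
C_S = (C_{A0}−C_A)−C_R = 3.357 mol/L; S̃_{R/S} = 2.027/3.357 = 0.604.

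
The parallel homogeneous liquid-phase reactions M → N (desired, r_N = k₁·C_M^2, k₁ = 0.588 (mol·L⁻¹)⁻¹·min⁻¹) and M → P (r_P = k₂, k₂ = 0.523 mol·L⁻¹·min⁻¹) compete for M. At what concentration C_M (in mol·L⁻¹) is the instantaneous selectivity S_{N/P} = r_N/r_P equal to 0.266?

0.486 mol·L⁻¹

S_{N/P} = (k₁/k₂)·C_M^2 ⇒ C_M = (S·k₂/k₁)^(0.5).
= (0.266×0.523/0.588)^(0.5) = (0.2366)^(0.5) = 0.486 mol·L⁻¹.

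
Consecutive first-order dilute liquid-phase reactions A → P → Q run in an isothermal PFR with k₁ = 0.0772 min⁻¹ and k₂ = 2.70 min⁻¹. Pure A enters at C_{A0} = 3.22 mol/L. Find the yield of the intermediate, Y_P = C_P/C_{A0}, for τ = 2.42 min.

0.0244

For first-order series with pure A initially, C_P(τ) = k₁C_{A0}/(k₂−k₁)·(e^(−k₁τ) − e^(−k₂τ)).
e^(−k₁τ) = e^(−0.0772×2.42) = e^(−0.1868) = 0.8296; e^(−k₂τ) = e^(−6.534) = 0.001453.
C_P = 0.0772×3.22/(2.70−0.0772) × (0.8296−0.001453) = 0.09478×0.8281 = 0.07849 mol/L.
Y_P = C_P/C_{A0} = 0.07849/3.22 = 0.0244.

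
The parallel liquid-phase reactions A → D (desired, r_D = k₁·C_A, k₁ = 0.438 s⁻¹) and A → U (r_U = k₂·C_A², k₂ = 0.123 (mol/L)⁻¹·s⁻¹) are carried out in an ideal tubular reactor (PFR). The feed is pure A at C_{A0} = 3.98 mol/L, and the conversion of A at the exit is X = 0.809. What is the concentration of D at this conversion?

C_A = C_{A0}(1−X) = 0.7602 mol/L.
Along a PFR/batch, dC_D/dC_A = −r_D/(r_D+r_U) = −k₁/(k₁+k₂·C_A).
Integrating from C_{A0} to C_A: C_D = (0.438/0.123)·ln[(0.438+0.123·3.98)/(0.438+0.123·0.760)] = 3.561·ln(0.9275/0.5315) = 1.983 mol/L.

1.98 mol/L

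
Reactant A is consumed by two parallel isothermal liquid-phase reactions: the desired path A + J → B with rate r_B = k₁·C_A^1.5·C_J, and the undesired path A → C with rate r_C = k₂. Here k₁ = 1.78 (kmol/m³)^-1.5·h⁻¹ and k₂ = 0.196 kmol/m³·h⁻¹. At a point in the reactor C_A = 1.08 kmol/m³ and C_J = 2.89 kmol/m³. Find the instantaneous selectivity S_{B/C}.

29.5

S_{B/C} = r_B/r_C = (k₁·C_A^1.5·C_J)/(k₂) = (k₁/k₂)·C_A^1.5·C_J.
= (1.78×1.080^1.5×2.890) / (0.196) = 5.774/0.1960 = 29.5.
Since the desired path is higher order in A, keeping C_A high (PFR or concentrated feed) favours B.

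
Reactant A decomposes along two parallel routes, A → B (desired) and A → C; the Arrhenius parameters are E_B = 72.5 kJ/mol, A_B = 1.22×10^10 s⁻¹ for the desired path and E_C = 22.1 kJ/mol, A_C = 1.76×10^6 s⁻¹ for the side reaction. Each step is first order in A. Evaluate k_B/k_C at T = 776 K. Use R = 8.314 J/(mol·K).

With equal orders, S_{B/C} = k_B/k_C = (A_B/A_C)·exp[(E_C−E_B)/(RT)].
(E_C−E_B)/(RT) = (22.1−72.5)×10³/(8.314×776) = -50400/6452 = -7.812.
k_B/k_C = (1.22×10^10/1.76×10^6)·exp(-7.812) = 6932 × 4.049×10^-4 = 2.81.
Since E_B > E_C, raising the temperature improves selectivity toward B.

2.81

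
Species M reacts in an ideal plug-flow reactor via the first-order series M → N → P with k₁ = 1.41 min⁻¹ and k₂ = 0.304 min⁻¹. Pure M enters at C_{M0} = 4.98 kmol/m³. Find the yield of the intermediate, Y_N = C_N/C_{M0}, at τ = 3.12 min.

Solving the coupled first-order balances gives C_N(τ) = [k₁/(k₂−k₁)]·C_{M0}·(e^(−k₁τ) − e^(−k₂τ)).
e^(−k₁τ) = e^(−1.41×3.12) = e^(−4.399) = 0.01229; e^(−k₂τ) = e^(−0.9485) = 0.3873.
C_N = 1.41×4.98/(0.304−1.41) × (0.01229−0.3873) = (-6.349)×(-0.3750) = 2.381 kmol/m³.
Y_N = C_N/C_{M0} = 2.381/4.98 = 0.478.

0.478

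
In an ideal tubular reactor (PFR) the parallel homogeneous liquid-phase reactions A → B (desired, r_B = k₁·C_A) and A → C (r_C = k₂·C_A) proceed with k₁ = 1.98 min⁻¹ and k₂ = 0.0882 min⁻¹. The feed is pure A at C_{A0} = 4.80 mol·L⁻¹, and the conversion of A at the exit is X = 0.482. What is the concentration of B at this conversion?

2.21 mol·L⁻¹

C_A = C_{A0}(1−X) = 2.486 mol·L⁻¹.
Both paths are first order in A, so the instantaneous fraction to B is constant: dC_B/d(−C_A) = k₁/(k₁+k₂) = 0.9574.
C_B = 0.9574·(C_{A0}−C_A) = 0.9574×2.314 = 2.21 mol·L⁻¹.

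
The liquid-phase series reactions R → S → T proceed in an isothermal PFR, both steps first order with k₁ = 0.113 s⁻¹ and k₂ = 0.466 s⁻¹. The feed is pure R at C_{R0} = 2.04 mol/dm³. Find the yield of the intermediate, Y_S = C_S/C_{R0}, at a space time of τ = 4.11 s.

0.154

The intermediate concentration in a first-order A→B→C sequence is C_S = k₁C_{R0}(e^(−k₁τ) − e^(−k₂τ))/(k₂−k₁).
e^(−k₁τ) = e^(−0.113×4.11) = e^(−0.4644) = 0.6285; e^(−k₂τ) = e^(−1.915) = 0.1473.
C_S = 0.113×2.04/(0.466−0.113) × (0.6285−0.1473) = 0.6530×0.4812 = 0.3142 mol/dm³.
Y_S = C_S/C_{R0} = 0.3142/2.04 = 0.154.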